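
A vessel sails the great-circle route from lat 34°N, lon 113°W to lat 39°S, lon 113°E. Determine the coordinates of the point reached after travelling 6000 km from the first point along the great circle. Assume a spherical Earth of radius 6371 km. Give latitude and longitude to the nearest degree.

From cos δ = sin φ₁ sin φ₂ + cos φ₁ cos φ₂ cos Δλ, the central angle is δ ≈ 2.497 rad (143.1°). The total great-circle distance is δ·R ≈ 2.497 × 6371 ≈ 15910 km, so the target fraction is f = 6000/15910 ≈ 0.377.
Interpolate at f ≈ 0.377 with slerp weights a = sin((1−f)δ)/sin δ ≈ 1.665, b = sin(fδ)/sin δ ≈ 1.346.
p = a·p₁ + b·p₂ ≈ (-0.948, -0.307, 0.084); φ = arcsin(p_z) ≈ 4.80°, λ = atan2(p_y, p_x) ≈ -162.04°.

≈ lat 5°N, lon 162°W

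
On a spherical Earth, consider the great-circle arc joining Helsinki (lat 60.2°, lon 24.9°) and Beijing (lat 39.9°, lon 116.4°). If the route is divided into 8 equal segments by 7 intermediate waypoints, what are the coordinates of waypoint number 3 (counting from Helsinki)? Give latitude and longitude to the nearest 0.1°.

Write both endpoints as unit vectors p₁, p₂ with components (cos φ cos λ, cos φ sin λ, sin φ).
The central angle between the endpoints is δ = arccos(p₁·p₂) ≈ 0.992 rad (56.9°).
Interpolate at f = 3/8 with slerp weights a = sin((1−f)δ)/sin δ ≈ 0.694, b = sin(fδ)/sin δ ≈ 0.434.
p = a·p₁ + b·p₂ ≈ (0.165, 0.444, 0.881); φ = arcsin(p_z) ≈ 61.75°, λ = atan2(p_y, p_x) ≈ 69.62°.

≈ lat 61.8°, lon 69.6°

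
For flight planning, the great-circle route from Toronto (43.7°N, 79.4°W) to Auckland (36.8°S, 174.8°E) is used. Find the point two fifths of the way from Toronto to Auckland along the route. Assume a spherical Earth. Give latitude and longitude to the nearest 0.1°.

≈ 14.7°N, 127.4°W

Write both endpoints as unit vectors p₁, p₂ with components (cos φ cos λ, cos φ sin λ, sin φ).
The central angle between the endpoints is δ = arccos(p₁·p₂) ≈ 2.179 rad (124.9°).
Interpolate at f = 2/5 with slerp weights a = sin((1−f)δ)/sin δ ≈ 1.177, b = sin(fδ)/sin δ ≈ 0.933.
p = a·p₁ + b·p₂ ≈ (-0.587, -0.768, 0.254); φ = arcsin(p_z) ≈ 14.72°, λ = atan2(p_y, p_x) ≈ -127.39°.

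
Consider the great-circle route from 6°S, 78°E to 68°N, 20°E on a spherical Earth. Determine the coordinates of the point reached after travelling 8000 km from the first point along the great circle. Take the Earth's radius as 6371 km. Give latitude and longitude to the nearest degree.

≈ 60°N, 41°E

Write both endpoints as unit vectors p₁, p₂ with components (cos φ cos λ, cos φ sin λ, sin φ).
The central angle between the endpoints is δ = arccos(p₁·p₂) ≈ 1.470 rad (84.2°). The total great-circle distance is δ·R ≈ 1.470 × 6371 ≈ 9366 km, so the target fraction is f = 8000/9366 ≈ 0.854.
Interpolate at f ≈ 0.854 with slerp weights a = sin((1−f)δ)/sin δ ≈ 0.214, b = sin(fδ)/sin δ ≈ 0.956.
p = a·p₁ + b·p₂ ≈ (0.381, 0.330, 0.864); φ = arcsin(p_z) ≈ 59.73°, λ = atan2(p_y, p_x) ≈ 40.97°.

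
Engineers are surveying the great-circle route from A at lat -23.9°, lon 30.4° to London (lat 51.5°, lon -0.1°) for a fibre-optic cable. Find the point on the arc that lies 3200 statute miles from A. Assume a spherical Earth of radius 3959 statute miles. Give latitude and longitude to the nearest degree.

The haversine formula gives a central angle δ ≈ 1.397 rad (80.0°) between the endpoints. The total great-circle distance is δ·R ≈ 1.397 × 3959 ≈ 5529 mi, so the target fraction is f = 3200/5529 ≈ 0.579.
Interpolate at f ≈ 0.579 with slerp weights a = sin((1−f)δ)/sin δ ≈ 0.563, b = sin(fδ)/sin δ ≈ 0.734.
p = a·p₁ + b·p₂ ≈ (0.901, 0.260, 0.346); φ = arcsin(p_z) ≈ 20.26°, λ = atan2(p_y, p_x) ≈ 16.08°.

≈ lat 20°, lon 16°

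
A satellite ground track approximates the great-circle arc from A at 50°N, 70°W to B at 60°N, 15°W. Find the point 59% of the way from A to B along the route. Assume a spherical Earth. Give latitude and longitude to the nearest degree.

Write both endpoints as unit vectors p₁, p₂ with components (cos φ cos λ, cos φ sin λ, sin φ).
The central angle between the endpoints is δ = arccos(p₁·p₂) ≈ 0.559 rad (32.0°).
Interpolate at f = 0.59 with slerp weights a = sin((1−f)δ)/sin δ ≈ 0.428, b = sin(fδ)/sin δ ≈ 0.611.
p = a·p₁ + b·p₂ ≈ (0.389, -0.338, 0.857); φ = arcsin(p_z) ≈ 58.98°, λ = atan2(p_y, p_x) ≈ -40.96°.

≈ 59°N, 41°W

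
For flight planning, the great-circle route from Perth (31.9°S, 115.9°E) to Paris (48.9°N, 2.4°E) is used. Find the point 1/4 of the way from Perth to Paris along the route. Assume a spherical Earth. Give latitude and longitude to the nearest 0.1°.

≈ 9.2°S, 91.5°E

The haversine formula gives a central angle δ ≈ 2.240 rad (128.4°) between the endpoints.
Interpolate at f = 1/4 with slerp weights a = sin((1−f)δ)/sin δ ≈ 1.268, b = sin(fδ)/sin δ ≈ 0.678.
p = a·p₁ + b·p₂ ≈ (-0.025, 0.987, -0.159); φ = arcsin(p_z) ≈ -9.17°, λ = atan2(p_y, p_x) ≈ 91.46°.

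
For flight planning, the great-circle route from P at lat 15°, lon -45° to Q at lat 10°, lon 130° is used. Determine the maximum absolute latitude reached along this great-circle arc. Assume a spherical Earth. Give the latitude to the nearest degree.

The great circle lies in the plane with unit normal n̂ = (p₁ × p₂)/|p₁ × p₂|.
Here n̂_z ≈ +0.193; the vertex latitude is φ_max = arccos|n̂_z| ≈ 78.9°.
Check via Clairaut: cos φ_max = |cos φ₁| · sin C = cos(15.0°)·sin(11.5°) ≈ 0.193, again giving ≈ 78.9°.

≈ 79°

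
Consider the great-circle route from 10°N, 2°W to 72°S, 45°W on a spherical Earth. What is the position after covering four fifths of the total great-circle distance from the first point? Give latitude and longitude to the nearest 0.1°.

Write both endpoints as unit vectors p₁, p₂ with components (cos φ cos λ, cos φ sin λ, sin φ).
The central angle between the endpoints is δ = arccos(p₁·p₂) ≈ 1.513 rad (86.7°).
Interpolate at f = 4/5 with slerp weights a = sin((1−f)δ)/sin δ ≈ 0.299, b = sin(fδ)/sin δ ≈ 0.937.
p = a·p₁ + b·p₂ ≈ (0.499, -0.215, -0.840); φ = arcsin(p_z) ≈ -57.11°, λ = atan2(p_y, p_x) ≈ -23.33°.

≈ 57.1°S, 23.3°W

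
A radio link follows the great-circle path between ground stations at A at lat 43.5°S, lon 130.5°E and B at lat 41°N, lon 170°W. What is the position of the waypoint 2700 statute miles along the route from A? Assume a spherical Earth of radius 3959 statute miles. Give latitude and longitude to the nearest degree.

≈ lat 11°S, lon 156°E

Convert each endpoint to a unit vector on the sphere (x = cos φ cos λ, y = cos φ sin λ, z = sin φ).
The central angle between the endpoints is δ = arccos(p₁·p₂) ≈ 1.745 rad (100.0°). The total great-circle distance is δ·R ≈ 1.745 × 3959 ≈ 6910 mi, so the target fraction is f = 2700/6910 ≈ 0.391.
Interpolate at f ≈ 0.391 with slerp weights a = sin((1−f)δ)/sin δ ≈ 0.888, b = sin(fδ)/sin δ ≈ 0.640.
p = a·p₁ + b·p₂ ≈ (-0.894, 0.406, -0.191); φ = arcsin(p_z) ≈ -11.01°, λ = atan2(p_y, p_x) ≈ 155.59°.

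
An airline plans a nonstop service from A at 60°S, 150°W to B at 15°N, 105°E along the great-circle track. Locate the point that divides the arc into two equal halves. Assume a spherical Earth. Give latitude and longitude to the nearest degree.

Write both endpoints as unit vectors p₁, p₂ with components (cos φ cos λ, cos φ sin λ, sin φ).
The central angle between the endpoints is δ = arccos(p₁·p₂) ≈ 1.927 rad (110.4°).
Interpolate at f = 1/2 with slerp weights a = sin((1−f)δ)/sin δ ≈ 0.876, b = sin(fδ)/sin δ ≈ 0.876.
p = a·p₁ + b·p₂ ≈ (-0.599, 0.599, -0.532); φ = arcsin(p_z) ≈ -32.15°, λ = atan2(p_y, p_x) ≈ 135.00°.

≈ 32°S, 135°E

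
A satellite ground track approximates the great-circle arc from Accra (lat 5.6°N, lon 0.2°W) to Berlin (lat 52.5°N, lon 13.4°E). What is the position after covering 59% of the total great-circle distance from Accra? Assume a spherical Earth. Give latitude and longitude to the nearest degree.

Write both endpoints as unit vectors p₁, p₂ with components (cos φ cos λ, cos φ sin λ, sin φ).
The central angle between the endpoints is δ = arccos(p₁·p₂) ≈ 0.842 rad (48.2°).
Interpolate at f = 0.59 with slerp weights a = sin((1−f)δ)/sin δ ≈ 0.454, b = sin(fδ)/sin δ ≈ 0.639.
p = a·p₁ + b·p₂ ≈ (0.830, 0.089, 0.551); φ = arcsin(p_z) ≈ 33.44°, λ = atan2(p_y, p_x) ≈ 6.09°.

≈ lat 33°N, lon 6°E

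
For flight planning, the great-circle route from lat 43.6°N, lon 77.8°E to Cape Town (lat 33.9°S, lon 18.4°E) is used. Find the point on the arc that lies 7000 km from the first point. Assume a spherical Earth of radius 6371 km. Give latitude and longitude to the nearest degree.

≈ lat 8°S, lon 38°E

Convert each endpoint to a unit vector on the sphere (x = cos φ cos λ, y = cos φ sin λ, z = sin φ).
The central angle between the endpoints is δ = arccos(p₁·p₂) ≈ 1.650 rad (94.5°). The total great-circle distance is δ·R ≈ 1.650 × 6371 ≈ 10509 km, so the target fraction is f = 7000/10509 ≈ 0.666.
Interpolate at f ≈ 0.666 with slerp weights a = sin((1−f)δ)/sin δ ≈ 0.525, b = sin(fδ)/sin δ ≈ 0.893.
p = a·p₁ + b·p₂ ≈ (0.784, 0.606, -0.136); φ = arcsin(p_z) ≈ -7.83°, λ = atan2(p_y, p_x) ≈ 37.69°.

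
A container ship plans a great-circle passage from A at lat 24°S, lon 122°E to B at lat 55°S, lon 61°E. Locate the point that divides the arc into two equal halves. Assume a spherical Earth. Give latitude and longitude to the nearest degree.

≈ lat 43°S, lon 99°E

Write both endpoints as unit vectors p₁, p₂ with components (cos φ cos λ, cos φ sin λ, sin φ).
The central angle between the endpoints is δ = arccos(p₁·p₂) ≈ 0.943 rad (54.0°).
Interpolate at f = 1/2 with slerp weights a = sin((1−f)δ)/sin δ ≈ 0.561, b = sin(fδ)/sin δ ≈ 0.561.
p = a·p₁ + b·p₂ ≈ (-0.116, 0.716, -0.688); φ = arcsin(p_z) ≈ -43.48°, λ = atan2(p_y, p_x) ≈ 99.17°.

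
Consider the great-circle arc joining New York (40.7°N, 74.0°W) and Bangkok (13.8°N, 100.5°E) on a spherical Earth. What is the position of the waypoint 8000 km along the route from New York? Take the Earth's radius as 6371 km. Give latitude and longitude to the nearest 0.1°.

From cos δ = sin φ₁ sin φ₂ + cos φ₁ cos φ₂ cos Δλ, the central angle is δ ≈ 2.186 rad (125.3°). The total great-circle distance is δ·R ≈ 2.186 × 6371 ≈ 13928 km, so the target fraction is f = 8000/13928 ≈ 0.574.
Interpolate at f ≈ 0.574 with slerp weights a = sin((1−f)δ)/sin δ ≈ 0.982, b = sin(fδ)/sin δ ≈ 1.164.
p = a·p₁ + b·p₂ ≈ (-0.001, 0.396, 0.918); φ = arcsin(p_z) ≈ 66.66°, λ = atan2(p_y, p_x) ≈ 90.12°.

≈ (66.7°N, 90.1°E)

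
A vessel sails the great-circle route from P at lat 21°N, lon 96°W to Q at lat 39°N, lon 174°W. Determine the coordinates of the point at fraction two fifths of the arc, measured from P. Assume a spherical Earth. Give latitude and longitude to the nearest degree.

≈ lat 34°N, lon 123°W

From cos δ = sin φ₁ sin φ₂ + cos φ₁ cos φ₂ cos Δλ, the central angle is δ ≈ 1.185 rad (67.9°).
Interpolate at f = 2/5 with slerp weights a = sin((1−f)δ)/sin δ ≈ 0.704, b = sin(fδ)/sin δ ≈ 0.493.
p = a·p₁ + b·p₂ ≈ (-0.449, -0.694, 0.562); φ = arcsin(p_z) ≈ 34.23°, λ = atan2(p_y, p_x) ≈ -122.93°.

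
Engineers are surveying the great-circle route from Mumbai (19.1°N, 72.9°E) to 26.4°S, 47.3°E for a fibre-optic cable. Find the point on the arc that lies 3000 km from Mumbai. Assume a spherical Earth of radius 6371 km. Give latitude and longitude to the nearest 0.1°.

Write both endpoints as unit vectors p₁, p₂ with components (cos φ cos λ, cos φ sin λ, sin φ).
The central angle between the endpoints is δ = arccos(p₁·p₂) ≈ 0.905 rad (51.8°). The total great-circle distance is δ·R ≈ 0.905 × 6371 ≈ 5765 km, so the target fraction is f = 3000/5765 ≈ 0.520.
Interpolate at f ≈ 0.520 with slerp weights a = sin((1−f)δ)/sin δ ≈ 0.535, b = sin(fδ)/sin δ ≈ 0.577.
p = a·p₁ + b·p₂ ≈ (0.499, 0.863, -0.082); φ = arcsin(p_z) ≈ -4.68°, λ = atan2(p_y, p_x) ≈ 59.95°.

≈ 4.7°S, 60.0°E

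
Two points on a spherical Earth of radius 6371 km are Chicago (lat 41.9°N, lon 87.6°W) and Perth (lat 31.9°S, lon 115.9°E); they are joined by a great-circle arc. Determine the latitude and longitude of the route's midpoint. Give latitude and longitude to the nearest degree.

From cos δ = sin φ₁ sin φ₂ + cos φ₁ cos φ₂ cos Δλ, the central angle is δ ≈ 2.772 rad (158.8°).
Interpolate at f = 1/2 with slerp weights a = sin((1−f)δ)/sin δ ≈ 2.720, b = sin(fδ)/sin δ ≈ 2.720.
p = a·p₁ + b·p₂ ≈ (-0.924, 0.055, 0.379); φ = arcsin(p_z) ≈ 22.28°, λ = atan2(p_y, p_x) ≈ 176.62°.

≈ lat 22°N, lon 177°E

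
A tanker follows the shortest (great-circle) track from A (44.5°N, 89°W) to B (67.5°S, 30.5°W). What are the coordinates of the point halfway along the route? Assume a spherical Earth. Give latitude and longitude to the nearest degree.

≈ (13°S, 69°W)

From cos δ = sin φ₁ sin φ₂ + cos φ₁ cos φ₂ cos Δλ, the central angle is δ ≈ 2.100 rad (120.3°).
Interpolate at f = 1/2 with slerp weights a = sin((1−f)δ)/sin δ ≈ 1.005, b = sin(fδ)/sin δ ≈ 1.005.
p = a·p₁ + b·p₂ ≈ (0.344, -0.912, -0.224); φ = arcsin(p_z) ≈ -12.95°, λ = atan2(p_y, p_x) ≈ -69.34°.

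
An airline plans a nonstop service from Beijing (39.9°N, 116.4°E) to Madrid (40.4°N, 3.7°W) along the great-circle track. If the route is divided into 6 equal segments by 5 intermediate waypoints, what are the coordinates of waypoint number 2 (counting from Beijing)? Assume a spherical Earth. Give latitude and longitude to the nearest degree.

≈ 57°N, 82°E

The haversine formula gives a central angle δ ≈ 1.448 rad (82.9°) between the endpoints.
Interpolate at f = 2/6 with slerp weights a = sin((1−f)δ)/sin δ ≈ 0.828, b = sin(fδ)/sin δ ≈ 0.468.
p = a·p₁ + b·p₂ ≈ (0.073, 0.546, 0.834); φ = arcsin(p_z) ≈ 56.56°, λ = atan2(p_y, p_x) ≈ 82.41°.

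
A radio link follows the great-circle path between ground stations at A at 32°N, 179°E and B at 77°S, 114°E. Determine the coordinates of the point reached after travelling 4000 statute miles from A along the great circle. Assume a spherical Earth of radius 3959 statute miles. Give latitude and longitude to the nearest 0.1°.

≈ 24.7°S, 166.8°E

Write both endpoints as unit vectors p₁, p₂ with components (cos φ cos λ, cos φ sin λ, sin φ).
The central angle between the endpoints is δ = arccos(p₁·p₂) ≈ 2.022 rad (115.8°). The total great-circle distance is δ·R ≈ 2.022 × 3959 ≈ 8004 mi, so the target fraction is f = 4000/8004 ≈ 0.500.
Interpolate at f ≈ 0.500 with slerp weights a = sin((1−f)δ)/sin δ ≈ 0.942, b = sin(fδ)/sin δ ≈ 0.941.
p = a·p₁ + b·p₂ ≈ (-0.884, 0.207, -0.418); φ = arcsin(p_z) ≈ -24.71°, λ = atan2(p_y, p_x) ≈ 166.81°.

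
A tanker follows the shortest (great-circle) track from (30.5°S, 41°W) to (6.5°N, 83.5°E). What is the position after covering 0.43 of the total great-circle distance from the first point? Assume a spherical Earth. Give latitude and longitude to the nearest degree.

≈ (27°S, 20°E)

Write both endpoints as unit vectors p₁, p₂ with components (cos φ cos λ, cos φ sin λ, sin φ).
The central angle between the endpoints is δ = arccos(p₁·p₂) ≈ 2.144 rad (122.8°).
Interpolate at f = 0.43 with slerp weights a = sin((1−f)δ)/sin δ ≈ 1.119, b = sin(fδ)/sin δ ≈ 0.948.
p = a·p₁ + b·p₂ ≈ (0.834, 0.304, -0.460); φ = arcsin(p_z) ≈ -27.41°, λ = atan2(p_y, p_x) ≈ 20.02°.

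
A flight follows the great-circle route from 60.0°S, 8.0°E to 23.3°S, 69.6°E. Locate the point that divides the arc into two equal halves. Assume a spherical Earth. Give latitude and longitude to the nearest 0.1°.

≈ 45.6°S, 48.8°E

Write both endpoints as unit vectors p₁, p₂ with components (cos φ cos λ, cos φ sin λ, sin φ).
The central angle between the endpoints is δ = arccos(p₁·p₂) ≈ 0.975 rad (55.9°).
Interpolate at f = 1/2 with slerp weights a = sin((1−f)δ)/sin δ ≈ 0.566, b = sin(fδ)/sin δ ≈ 0.566.
p = a·p₁ + b·p₂ ≈ (0.461, 0.527, -0.714); φ = arcsin(p_z) ≈ -45.56°, λ = atan2(p_y, p_x) ≈ 48.77°.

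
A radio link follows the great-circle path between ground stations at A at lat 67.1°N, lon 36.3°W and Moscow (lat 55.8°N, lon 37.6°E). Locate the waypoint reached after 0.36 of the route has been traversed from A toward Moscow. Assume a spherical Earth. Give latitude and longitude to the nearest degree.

Write both endpoints as unit vectors p₁, p₂ with components (cos φ cos λ, cos φ sin λ, sin φ).
The central angle between the endpoints is δ = arccos(p₁·p₂) ≈ 0.605 rad (34.7°).
Interpolate at f = 0.36 with slerp weights a = sin((1−f)δ)/sin δ ≈ 0.664, b = sin(fδ)/sin δ ≈ 0.380.
p = a·p₁ + b·p₂ ≈ (0.377, -0.023, 0.926); φ = arcsin(p_z) ≈ 67.79°, λ = atan2(p_y, p_x) ≈ -3.43°.

≈ lat 68°N, lon 3°W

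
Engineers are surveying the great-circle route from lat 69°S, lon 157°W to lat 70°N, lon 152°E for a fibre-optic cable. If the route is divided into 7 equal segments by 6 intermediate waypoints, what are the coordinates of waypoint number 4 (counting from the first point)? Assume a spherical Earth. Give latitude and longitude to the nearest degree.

Convert each endpoint to a unit vector on the sphere (x = cos φ cos λ, y = cos φ sin λ, z = sin φ).
The central angle between the endpoints is δ = arccos(p₁·p₂) ≈ 2.498 rad (143.1°).
Interpolate at f = 4/7 with slerp weights a = sin((1−f)δ)/sin δ ≈ 1.463, b = sin(fδ)/sin δ ≈ 1.650.
p = a·p₁ + b·p₂ ≈ (-0.981, 0.060, 0.185); φ = arcsin(p_z) ≈ 10.65°, λ = atan2(p_y, p_x) ≈ 176.49°.

≈ lat 11°N, lon 176°E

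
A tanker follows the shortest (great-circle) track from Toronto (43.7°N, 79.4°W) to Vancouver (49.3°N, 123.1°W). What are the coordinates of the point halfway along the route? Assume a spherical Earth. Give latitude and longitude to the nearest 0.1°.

≈ 48.6°N, 100.1°W

Convert each endpoint to a unit vector on the sphere (x = cos φ cos λ, y = cos φ sin λ, z = sin φ).
The central angle between the endpoints is δ = arccos(p₁·p₂) ≈ 0.526 rad (30.2°).
Interpolate at f = 1/2 with slerp weights a = sin((1−f)δ)/sin δ ≈ 0.518, b = sin(fδ)/sin δ ≈ 0.518.
p = a·p₁ + b·p₂ ≈ (-0.116, -0.651, 0.750); φ = arcsin(p_z) ≈ 48.62°, λ = atan2(p_y, p_x) ≈ -100.07°.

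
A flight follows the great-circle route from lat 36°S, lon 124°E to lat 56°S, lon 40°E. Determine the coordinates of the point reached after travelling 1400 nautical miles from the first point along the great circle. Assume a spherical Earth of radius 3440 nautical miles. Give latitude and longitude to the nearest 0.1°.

≈ lat 51.3°S, lon 99.4°E

Write both endpoints as unit vectors p₁, p₂ with components (cos φ cos λ, cos φ sin λ, sin φ).
The central angle between the endpoints is δ = arccos(p₁·p₂) ≈ 1.007 rad (57.7°). The total great-circle distance is δ·R ≈ 1.007 × 3440 ≈ 3463 nmi, so the target fraction is f = 1400/3463 ≈ 0.404.
Interpolate at f ≈ 0.404 with slerp weights a = sin((1−f)δ)/sin δ ≈ 0.668, b = sin(fδ)/sin δ ≈ 0.468.
p = a·p₁ + b·p₂ ≈ (-0.102, 0.616, -0.781); φ = arcsin(p_z) ≈ -51.34°, λ = atan2(p_y, p_x) ≈ 99.35°.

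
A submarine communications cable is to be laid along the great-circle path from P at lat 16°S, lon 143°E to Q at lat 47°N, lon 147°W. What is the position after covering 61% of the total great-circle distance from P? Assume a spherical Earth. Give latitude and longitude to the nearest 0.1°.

Write both endpoints as unit vectors p₁, p₂ with components (cos φ cos λ, cos φ sin λ, sin φ).
The central angle between the endpoints is δ = arccos(p₁·p₂) ≈ 1.548 rad (88.7°).
Interpolate at f = 0.61 with slerp weights a = sin((1−f)δ)/sin δ ≈ 0.568, b = sin(fδ)/sin δ ≈ 0.810.
p = a·p₁ + b·p₂ ≈ (-0.899, 0.028, 0.436); φ = arcsin(p_z) ≈ 25.86°, λ = atan2(p_y, p_x) ≈ 178.25°.

≈ lat 25.9°N, lon 178.2°E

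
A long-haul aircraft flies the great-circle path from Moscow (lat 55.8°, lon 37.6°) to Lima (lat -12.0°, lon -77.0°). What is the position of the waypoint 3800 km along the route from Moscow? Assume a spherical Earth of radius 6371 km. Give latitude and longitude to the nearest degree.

≈ lat 49°, lon -19°

The haversine formula gives a central angle δ ≈ 1.983 rad (113.6°) between the endpoints. The total great-circle distance is δ·R ≈ 1.983 × 6371 ≈ 12635 km, so the target fraction is f = 3800/12635 ≈ 0.301.
Interpolate at f ≈ 0.301 with slerp weights a = sin((1−f)δ)/sin δ ≈ 1.073, b = sin(fδ)/sin δ ≈ 0.613.
p = a·p₁ + b·p₂ ≈ (0.613, -0.216, 0.760); φ = arcsin(p_z) ≈ 49.47°, λ = atan2(p_y, p_x) ≈ -19.44°.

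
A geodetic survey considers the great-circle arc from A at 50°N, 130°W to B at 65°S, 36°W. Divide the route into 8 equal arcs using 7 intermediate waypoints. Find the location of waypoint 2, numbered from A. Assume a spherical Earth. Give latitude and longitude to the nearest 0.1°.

Write both endpoints as unit vectors p₁, p₂ with components (cos φ cos λ, cos φ sin λ, sin φ).
The central angle between the endpoints is δ = arccos(p₁·p₂) ≈ 2.365 rad (135.5°).
Interpolate at f = 2/8 with slerp weights a = sin((1−f)δ)/sin δ ≈ 1.397, b = sin(fδ)/sin δ ≈ 0.795.
p = a·p₁ + b·p₂ ≈ (-0.305, -0.886, 0.350); φ = arcsin(p_z) ≈ 20.47°, λ = atan2(p_y, p_x) ≈ -109.03°.

≈ 20.5°N, 109.0°W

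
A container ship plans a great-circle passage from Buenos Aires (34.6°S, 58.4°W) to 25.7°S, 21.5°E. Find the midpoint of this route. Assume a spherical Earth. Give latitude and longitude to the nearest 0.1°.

Write both endpoints as unit vectors p₁, p₂ with components (cos φ cos λ, cos φ sin λ, sin φ).
The central angle between the endpoints is δ = arccos(p₁·p₂) ≈ 1.185 rad (67.9°).
Interpolate at f = 1/2 with slerp weights a = sin((1−f)δ)/sin δ ≈ 0.603, b = sin(fδ)/sin δ ≈ 0.603.
p = a·p₁ + b·p₂ ≈ (0.765, -0.224, -0.604); φ = arcsin(p_z) ≈ -37.13°, λ = atan2(p_y, p_x) ≈ -16.28°.

≈ 37.1°S, 16.3°W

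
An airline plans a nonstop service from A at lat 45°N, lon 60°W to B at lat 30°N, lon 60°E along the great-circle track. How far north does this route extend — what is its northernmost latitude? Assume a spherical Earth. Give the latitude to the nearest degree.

The great circle lies in the plane with unit normal n̂ = (p₁ × p₂)/|p₁ × p₂|.
Here n̂_z ≈ +0.531; the vertex latitude is φ_max = arccos|n̂_z| ≈ 57.9°.
Check via Clairaut: cos φ_max = |cos φ₁| · sin C = cos(45.0°)·sin(48.7°) ≈ 0.531, again giving ≈ 57.9°.

≈ 58°N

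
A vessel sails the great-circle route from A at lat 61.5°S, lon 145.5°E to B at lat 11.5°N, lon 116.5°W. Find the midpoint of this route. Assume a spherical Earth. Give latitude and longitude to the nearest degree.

≈ lat 33°S, lon 144°W

Write both endpoints as unit vectors p₁, p₂ with components (cos φ cos λ, cos φ sin λ, sin φ).
The central angle between the endpoints is δ = arccos(p₁·p₂) ≈ 1.813 rad (103.9°).
Interpolate at f = 1/2 with slerp weights a = sin((1−f)δ)/sin δ ≈ 0.811, b = sin(fδ)/sin δ ≈ 0.811.
p = a·p₁ + b·p₂ ≈ (-0.674, -0.492, -0.551); φ = arcsin(p_z) ≈ -33.45°, λ = atan2(p_y, p_x) ≈ -143.85°.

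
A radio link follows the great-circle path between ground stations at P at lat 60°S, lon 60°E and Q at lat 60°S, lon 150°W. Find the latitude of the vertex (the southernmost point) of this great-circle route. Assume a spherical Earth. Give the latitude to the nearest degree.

≈ 82°S

The great circle lies in the plane with unit normal n̂ = (p₁ × p₂)/|p₁ × p₂|.
Here n̂_z ≈ +0.148; the vertex latitude is φ_max = arccos|n̂_z| ≈ 81.5°.
Check via Clairaut: cos φ_max = |cos φ₁| · sin C = cos(60.0°)·sin(162.8°) ≈ 0.148, again giving ≈ 81.5°.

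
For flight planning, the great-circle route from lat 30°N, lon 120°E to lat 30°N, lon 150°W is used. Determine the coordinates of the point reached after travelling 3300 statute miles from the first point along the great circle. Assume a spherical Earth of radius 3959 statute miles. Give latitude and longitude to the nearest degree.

≈ lat 39°N, lon 178°E

Convert each endpoint to a unit vector on the sphere (x = cos φ cos λ, y = cos φ sin λ, z = sin φ).
The central angle between the endpoints is δ = arccos(p₁·p₂) ≈ 1.318 rad (75.5°). The total great-circle distance is δ·R ≈ 1.318 × 3959 ≈ 5218 mi, so the target fraction is f = 3300/5218 ≈ 0.632.
Interpolate at f ≈ 0.632 with slerp weights a = sin((1−f)δ)/sin δ ≈ 0.481, b = sin(fδ)/sin δ ≈ 0.765.
p = a·p₁ + b·p₂ ≈ (-0.782, 0.030, 0.623); φ = arcsin(p_z) ≈ 38.52°, λ = atan2(p_y, p_x) ≈ 177.82°.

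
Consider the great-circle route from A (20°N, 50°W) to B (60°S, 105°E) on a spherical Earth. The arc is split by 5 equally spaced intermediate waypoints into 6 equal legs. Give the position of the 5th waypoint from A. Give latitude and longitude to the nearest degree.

≈ (73°S, 55°E)

Write both endpoints as unit vectors p₁, p₂ with components (cos φ cos λ, cos φ sin λ, sin φ).
The central angle between the endpoints is δ = arccos(p₁·p₂) ≈ 2.378 rad (136.2°).
Interpolate at f = 5/6 with slerp weights a = sin((1−f)δ)/sin δ ≈ 0.558, b = sin(fδ)/sin δ ≈ 1.325.
p = a·p₁ + b·p₂ ≈ (0.165, 0.238, -0.957); φ = arcsin(p_z) ≈ -73.13°, λ = atan2(p_y, p_x) ≈ 55.25°.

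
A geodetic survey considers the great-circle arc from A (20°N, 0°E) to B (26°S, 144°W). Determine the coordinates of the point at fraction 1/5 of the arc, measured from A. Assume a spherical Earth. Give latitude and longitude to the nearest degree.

≈ (9°N, 28°W)

Convert each endpoint to a unit vector on the sphere (x = cos φ cos λ, y = cos φ sin λ, z = sin φ).
The central angle between the endpoints is δ = arccos(p₁·p₂) ≈ 2.556 rad (146.4°).
Interpolate at f = 1/5 with slerp weights a = sin((1−f)δ)/sin δ ≈ 1.609, b = sin(fδ)/sin δ ≈ 0.885.
p = a·p₁ + b·p₂ ≈ (0.869, -0.467, 0.163); φ = arcsin(p_z) ≈ 9.36°, λ = atan2(p_y, p_x) ≈ -28.27°.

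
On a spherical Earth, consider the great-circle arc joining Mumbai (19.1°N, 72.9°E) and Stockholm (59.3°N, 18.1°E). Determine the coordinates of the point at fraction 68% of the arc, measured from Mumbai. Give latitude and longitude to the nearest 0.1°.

Write both endpoints as unit vectors p₁, p₂ with components (cos φ cos λ, cos φ sin λ, sin φ).
The central angle between the endpoints is δ = arccos(p₁·p₂) ≈ 0.977 rad (56.0°).
Interpolate at f = 0.68 with slerp weights a = sin((1−f)δ)/sin δ ≈ 0.371, b = sin(fδ)/sin δ ≈ 0.744.
p = a·p₁ + b·p₂ ≈ (0.464, 0.453, 0.761); φ = arcsin(p_z) ≈ 49.56°, λ = atan2(p_y, p_x) ≈ 44.32°.

≈ 49.6°N, 44.3°E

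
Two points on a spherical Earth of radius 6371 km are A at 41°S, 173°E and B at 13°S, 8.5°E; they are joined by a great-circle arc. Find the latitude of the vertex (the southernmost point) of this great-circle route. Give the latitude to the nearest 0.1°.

≈ 76.3°S

The great circle lies in the plane with unit normal n̂ = (p₁ × p₂)/|p₁ × p₂|.
Here n̂_z ≈ -0.237; the vertex latitude is φ_max = arccos|n̂_z| ≈ 76.3°.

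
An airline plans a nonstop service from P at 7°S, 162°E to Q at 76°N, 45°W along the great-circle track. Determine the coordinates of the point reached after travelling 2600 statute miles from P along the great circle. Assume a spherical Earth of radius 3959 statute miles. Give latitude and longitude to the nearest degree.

The haversine formula gives a central angle δ ≈ 1.909 rad (109.4°) between the endpoints. The total great-circle distance is δ·R ≈ 1.909 × 3959 ≈ 7559 mi, so the target fraction is f = 2600/7559 ≈ 0.344.
Interpolate at f ≈ 0.344 with slerp weights a = sin((1−f)δ)/sin δ ≈ 1.007, b = sin(fδ)/sin δ ≈ 0.647.
p = a·p₁ + b·p₂ ≈ (-0.840, 0.198, 0.505); φ = arcsin(p_z) ≈ 30.35°, λ = atan2(p_y, p_x) ≈ 166.73°.

≈ 30°N, 167°E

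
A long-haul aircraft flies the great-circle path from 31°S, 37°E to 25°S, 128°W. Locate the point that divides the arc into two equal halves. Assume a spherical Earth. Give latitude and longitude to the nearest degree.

≈ 76°S, 57°W

Write both endpoints as unit vectors p₁, p₂ with components (cos φ cos λ, cos φ sin λ, sin φ).
The central angle between the endpoints is δ = arccos(p₁·p₂) ≈ 2.133 rad (122.2°).
Interpolate at f = 1/2 with slerp weights a = sin((1−f)δ)/sin δ ≈ 1.034, b = sin(fδ)/sin δ ≈ 1.034.
p = a·p₁ + b·p₂ ≈ (0.131, -0.205, -0.970); φ = arcsin(p_z) ≈ -75.91°, λ = atan2(p_y, p_x) ≈ -57.45°.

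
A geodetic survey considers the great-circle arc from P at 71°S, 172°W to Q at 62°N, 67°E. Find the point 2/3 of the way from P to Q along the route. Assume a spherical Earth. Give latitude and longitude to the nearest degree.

≈ 16°N, 101°E

Write both endpoints as unit vectors p₁, p₂ with components (cos φ cos λ, cos φ sin λ, sin φ).
The central angle between the endpoints is δ = arccos(p₁·p₂) ≈ 2.723 rad (156.0°).
Interpolate at f = 2/3 with slerp weights a = sin((1−f)δ)/sin δ ≈ 1.938, b = sin(fδ)/sin δ ≈ 2.386.
p = a·p₁ + b·p₂ ≈ (-0.187, 0.943, 0.274); φ = arcsin(p_z) ≈ 15.93°, λ = atan2(p_y, p_x) ≈ 101.22°.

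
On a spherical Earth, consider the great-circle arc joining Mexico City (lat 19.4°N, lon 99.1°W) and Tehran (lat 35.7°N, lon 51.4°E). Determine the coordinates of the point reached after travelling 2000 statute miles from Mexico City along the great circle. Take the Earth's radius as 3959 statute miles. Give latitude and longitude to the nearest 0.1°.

From cos δ = sin φ₁ sin φ₂ + cos φ₁ cos φ₂ cos Δλ, the central angle is δ ≈ 2.063 rad (118.2°). The total great-circle distance is δ·R ≈ 2.063 × 3959 ≈ 8169 mi, so the target fraction is f = 2000/8169 ≈ 0.245.
Interpolate at f ≈ 0.245 with slerp weights a = sin((1−f)δ)/sin δ ≈ 1.135, b = sin(fδ)/sin δ ≈ 0.549.
p = a·p₁ + b·p₂ ≈ (0.109, -0.708, 0.697); φ = arcsin(p_z) ≈ 44.22°, λ = atan2(p_y, p_x) ≈ -81.25°.

≈ lat 44.2°N, lon 81.3°W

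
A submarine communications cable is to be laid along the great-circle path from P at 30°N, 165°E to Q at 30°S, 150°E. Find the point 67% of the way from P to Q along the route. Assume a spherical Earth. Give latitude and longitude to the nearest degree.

From cos δ = sin φ₁ sin φ₂ + cos φ₁ cos φ₂ cos Δλ, the central angle is δ ≈ 1.076 rad (61.7°).
Interpolate at f = 0.67 with slerp weights a = sin((1−f)δ)/sin δ ≈ 0.395, b = sin(fδ)/sin δ ≈ 0.750.
p = a·p₁ + b·p₂ ≈ (-0.893, 0.413, -0.177); φ = arcsin(p_z) ≈ -10.22°, λ = atan2(p_y, p_x) ≈ 155.16°.

≈ 10°S, 155°E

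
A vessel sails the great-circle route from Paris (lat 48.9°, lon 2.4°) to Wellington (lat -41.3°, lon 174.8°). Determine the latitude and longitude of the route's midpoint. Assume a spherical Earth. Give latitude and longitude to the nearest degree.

Convert each endpoint to a unit vector on the sphere (x = cos φ cos λ, y = cos φ sin λ, z = sin φ).
The central angle between the endpoints is δ = arccos(p₁·p₂) ≈ 2.979 rad (170.7°).
Interpolate at f = 1/2 with slerp weights a = sin((1−f)δ)/sin δ ≈ 6.173, b = sin(fδ)/sin δ ≈ 6.173.
p = a·p₁ + b·p₂ ≈ (-0.564, 0.590, 0.578); φ = arcsin(p_z) ≈ 35.28°, λ = atan2(p_y, p_x) ≈ 133.70°.

≈ lat 35°, lon 134°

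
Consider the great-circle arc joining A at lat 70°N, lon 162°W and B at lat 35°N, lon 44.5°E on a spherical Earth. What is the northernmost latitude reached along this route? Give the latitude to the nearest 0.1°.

≈ 82.5°N

The great circle lies in the plane with unit normal n̂ = (p₁ × p₂)/|p₁ × p₂|.
Here n̂_z ≈ -0.131; the vertex latitude is φ_max = arccos|n̂_z| ≈ 82.5°.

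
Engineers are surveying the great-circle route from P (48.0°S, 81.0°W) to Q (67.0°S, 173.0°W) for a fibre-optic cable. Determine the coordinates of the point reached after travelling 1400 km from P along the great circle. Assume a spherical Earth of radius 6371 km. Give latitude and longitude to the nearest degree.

≈ (58°S, 94°W)

Write both endpoints as unit vectors p₁, p₂ with components (cos φ cos λ, cos φ sin λ, sin φ).
The central angle between the endpoints is δ = arccos(p₁·p₂) ≈ 0.830 rad (47.6°). The total great-circle distance is δ·R ≈ 0.830 × 6371 ≈ 5287 km, so the target fraction is f = 1400/5287 ≈ 0.265.
Interpolate at f ≈ 0.265 with slerp weights a = sin((1−f)δ)/sin δ ≈ 0.777, b = sin(fδ)/sin δ ≈ 0.295.
p = a·p₁ + b·p₂ ≈ (-0.033, -0.527, -0.849); φ = arcsin(p_z) ≈ -58.11°, λ = atan2(p_y, p_x) ≈ -93.61°.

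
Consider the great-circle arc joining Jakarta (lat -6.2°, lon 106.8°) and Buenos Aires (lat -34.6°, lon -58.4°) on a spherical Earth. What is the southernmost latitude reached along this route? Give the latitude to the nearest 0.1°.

The great circle lies in the plane with unit normal n̂ = (p₁ × p₂)/|p₁ × p₂|.
Here n̂_z ≈ -0.306; the vertex latitude is φ_max = arccos|n̂_z| ≈ 72.2°.
Check via Clairaut: cos φ_max = |cos φ₁| · sin C = cos(6.2°)·sin(162.1°) ≈ 0.306, again giving ≈ 72.2°.

≈ -72.2°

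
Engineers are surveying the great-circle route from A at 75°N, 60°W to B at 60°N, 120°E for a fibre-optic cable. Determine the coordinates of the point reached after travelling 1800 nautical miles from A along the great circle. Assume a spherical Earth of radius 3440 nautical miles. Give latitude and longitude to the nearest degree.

Write both endpoints as unit vectors p₁, p₂ with components (cos φ cos λ, cos φ sin λ, sin φ).
The central angle between the endpoints is δ = arccos(p₁·p₂) ≈ 0.785 rad (45.0°). The total great-circle distance is δ·R ≈ 0.785 × 3440 ≈ 2702 nmi, so the target fraction is f = 1800/2702 ≈ 0.666.
Interpolate at f ≈ 0.666 with slerp weights a = sin((1−f)δ)/sin δ ≈ 0.366, b = sin(fδ)/sin δ ≈ 0.707.
p = a·p₁ + b·p₂ ≈ (-0.129, 0.224, 0.966); φ = arcsin(p_z) ≈ 75.02°, λ = atan2(p_y, p_x) ≈ 120.00°.

≈ 75°N, 120°E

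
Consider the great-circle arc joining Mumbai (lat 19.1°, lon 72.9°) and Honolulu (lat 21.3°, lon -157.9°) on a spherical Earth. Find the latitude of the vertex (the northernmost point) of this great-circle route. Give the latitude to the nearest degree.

The great circle lies in the plane with unit normal n̂ = (p₁ × p₂)/|p₁ × p₂|.
Here n̂_z ≈ +0.759; the vertex latitude is φ_max = arccos|n̂_z| ≈ 40.6°.

≈ 41°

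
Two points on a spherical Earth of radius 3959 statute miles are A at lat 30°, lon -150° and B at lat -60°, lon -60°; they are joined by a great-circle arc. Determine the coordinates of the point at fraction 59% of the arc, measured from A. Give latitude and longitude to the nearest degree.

Write both endpoints as unit vectors p₁, p₂ with components (cos φ cos λ, cos φ sin λ, sin φ).
The central angle between the endpoints is δ = arccos(p₁·p₂) ≈ 2.019 rad (115.7°).
Interpolate at f = 0.59 with slerp weights a = sin((1−f)δ)/sin δ ≈ 0.817, b = sin(fδ)/sin δ ≈ 1.030.
p = a·p₁ + b·p₂ ≈ (-0.355, -0.800, -0.484); φ = arcsin(p_z) ≈ -28.94°, λ = atan2(p_y, p_x) ≈ -113.94°.

≈ lat -29°, lon -114°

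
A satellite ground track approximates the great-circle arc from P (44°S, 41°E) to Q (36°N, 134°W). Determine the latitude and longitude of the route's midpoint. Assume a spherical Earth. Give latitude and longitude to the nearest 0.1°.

≈ (43.7°S, 99.8°W)

The haversine formula gives a central angle δ ≈ 2.987 rad (171.1°) between the endpoints.
Interpolate at f = 1/2 with slerp weights a = sin((1−f)δ)/sin δ ≈ 6.469, b = sin(fδ)/sin δ ≈ 6.469.
p = a·p₁ + b·p₂ ≈ (-0.124, -0.712, -0.691); φ = arcsin(p_z) ≈ -43.74°, λ = atan2(p_y, p_x) ≈ -99.85°.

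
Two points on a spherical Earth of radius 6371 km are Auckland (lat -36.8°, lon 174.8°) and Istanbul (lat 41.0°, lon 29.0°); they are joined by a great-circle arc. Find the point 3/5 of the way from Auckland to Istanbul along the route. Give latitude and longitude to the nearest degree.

Write both endpoints as unit vectors p₁, p₂ with components (cos φ cos λ, cos φ sin λ, sin φ).
The central angle between the endpoints is δ = arccos(p₁·p₂) ≈ 2.674 rad (153.2°).
Interpolate at f = 3/5 with slerp weights a = sin((1−f)δ)/sin δ ≈ 1.947, b = sin(fδ)/sin δ ≈ 2.219.
p = a·p₁ + b·p₂ ≈ (-0.088, 0.953, 0.289); φ = arcsin(p_z) ≈ 16.81°, λ = atan2(p_y, p_x) ≈ 95.28°.

≈ lat 17°, lon 95°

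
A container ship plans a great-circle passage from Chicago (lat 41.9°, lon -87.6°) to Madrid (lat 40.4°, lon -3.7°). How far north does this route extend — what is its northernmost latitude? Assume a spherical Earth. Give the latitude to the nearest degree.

The great circle lies in the plane with unit normal n̂ = (p₁ × p₂)/|p₁ × p₂|.
Here n̂_z ≈ +0.648; the vertex latitude is φ_max = arccos|n̂_z| ≈ 49.6°.
Check via Clairaut: cos φ_max = |cos φ₁| · sin C = cos(41.9°)·sin(60.5°) ≈ 0.648, again giving ≈ 49.6°.

≈ 50°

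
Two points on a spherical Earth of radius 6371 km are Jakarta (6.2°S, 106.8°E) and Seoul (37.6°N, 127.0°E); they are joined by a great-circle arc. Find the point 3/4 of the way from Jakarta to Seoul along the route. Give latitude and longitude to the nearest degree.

≈ (27°N, 121°E)

Convert each endpoint to a unit vector on the sphere (x = cos φ cos λ, y = cos φ sin λ, z = sin φ).
The central angle between the endpoints is δ = arccos(p₁·p₂) ≈ 0.832 rad (47.7°).
Interpolate at f = 3/4 with slerp weights a = sin((1−f)δ)/sin δ ≈ 0.279, b = sin(fδ)/sin δ ≈ 0.790.
p = a·p₁ + b·p₂ ≈ (-0.457, 0.766, 0.452); φ = arcsin(p_z) ≈ 26.88°, λ = atan2(p_y, p_x) ≈ 120.83°.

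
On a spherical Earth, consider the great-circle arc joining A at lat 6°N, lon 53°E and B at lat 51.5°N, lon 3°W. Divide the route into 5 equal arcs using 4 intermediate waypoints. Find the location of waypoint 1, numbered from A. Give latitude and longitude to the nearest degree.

≈ lat 17°N, lon 45°E

Convert each endpoint to a unit vector on the sphere (x = cos φ cos λ, y = cos φ sin λ, z = sin φ).
The central angle between the endpoints is δ = arccos(p₁·p₂) ≈ 1.129 rad (64.7°).
Interpolate at f = 1/5 with slerp weights a = sin((1−f)δ)/sin δ ≈ 0.869, b = sin(fδ)/sin δ ≈ 0.248.
p = a·p₁ + b·p₂ ≈ (0.674, 0.682, 0.285); φ = arcsin(p_z) ≈ 16.53°, λ = atan2(p_y, p_x) ≈ 45.34°.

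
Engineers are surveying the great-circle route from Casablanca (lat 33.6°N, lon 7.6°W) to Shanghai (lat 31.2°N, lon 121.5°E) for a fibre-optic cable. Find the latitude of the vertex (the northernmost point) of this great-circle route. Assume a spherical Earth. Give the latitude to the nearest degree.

≈ 56°N

The great circle lies in the plane with unit normal n̂ = (p₁ × p₂)/|p₁ × p₂|.
Here n̂_z ≈ +0.560; the vertex latitude is φ_max = arccos|n̂_z| ≈ 55.9°.
Check via Clairaut: cos φ_max = |cos φ₁| · sin C = cos(33.6°)·sin(42.3°) ≈ 0.560, again giving ≈ 55.9°.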